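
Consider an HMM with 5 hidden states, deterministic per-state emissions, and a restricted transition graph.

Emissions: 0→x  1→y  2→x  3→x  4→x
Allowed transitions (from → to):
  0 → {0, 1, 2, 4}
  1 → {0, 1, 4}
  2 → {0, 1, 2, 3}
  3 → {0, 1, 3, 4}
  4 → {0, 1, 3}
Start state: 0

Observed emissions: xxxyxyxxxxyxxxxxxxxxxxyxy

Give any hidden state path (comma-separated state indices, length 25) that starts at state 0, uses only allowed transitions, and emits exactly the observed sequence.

0,4,3,1,4,1,4,0,0,4,1,4,0,2,3,0,2,3,4,3,0,2,1,4,1

  pos 0: x in {0,2,3,4}, choose 0; start
  pos 1: x in {0,2,3,4}, choose 4; 0->4 ok
  pos 2: x in {0,2,3,4}, choose 3; 4->3 ok
  pos 3: y in {1}, choose 1; 3->1 ok
  pos 4: x in {0,2,3,4}, choose 4; 1->4 ok
  pos 5: y in {1}, choose 1; 4->1 ok
  pos 6: x in {0,2,3,4}, choose 4; 1->4 ok
  pos 7: x in {0,2,3,4}, choose 0; 4->0 ok
  pos 8: x in {0,2,3,4}, choose 0; 0->0 ok
  pos 9: x in {0,2,3,4}, choose 4; 0->4 ok
  pos 10: y in {1}, choose 1; 4->1 ok
  pos 11: x in {0,2,3,4}, choose 4; 1->4 ok
  pos 12: x in {0,2,3,4}, choose 0; 4->0 ok
  pos 13: x in {0,2,3,4}, choose 2; 0->2 ok
  pos 14: x in {0,2,3,4}, choose 3; 2->3 ok
  pos 15: x in {0,2,3,4}, choose 0; 3->0 ok
  pos 16: x in {0,2,3,4}, choose 2; 0->2 ok
  pos 17: x in {0,2,3,4}, choose 3; 2->3 ok
  pos 18: x in {0,2,3,4}, choose 4; 3->4 ok
  pos 19: x in {0,2,3,4}, choose 3; 4->3 ok
  pos 20: x in {0,2,3,4}, choose 0; 3->0 ok
  pos 21: x in {0,2,3,4}, choose 2; 0->2 ok
  pos 22: y in {1}, choose 1; 2->1 ok
  pos 23: x in {0,2,3,4}, choose 4; 1->4 ok
  pos 24: y in {1}, choose 1; 4->1 ok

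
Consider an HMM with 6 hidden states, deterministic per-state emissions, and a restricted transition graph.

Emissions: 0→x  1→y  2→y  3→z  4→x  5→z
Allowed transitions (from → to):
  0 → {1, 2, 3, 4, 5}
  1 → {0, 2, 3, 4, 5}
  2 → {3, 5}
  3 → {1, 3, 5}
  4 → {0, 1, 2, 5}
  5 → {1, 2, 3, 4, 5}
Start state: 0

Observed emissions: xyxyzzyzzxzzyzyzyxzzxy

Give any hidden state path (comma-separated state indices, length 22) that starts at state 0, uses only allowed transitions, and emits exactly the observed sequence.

0,1,4,2,5,5,1,5,5,4,5,5,2,3,1,3,1,0,3,5,4,2

  0: obs=x cand={0,4} pick 0 [start]
  1: obs=y cand={1,2} pick 1 [0->1 ok]
  2: obs=x cand={0,4} pick 4 [1->4 ok]
  3: obs=y cand={1,2} pick 2 [4->2 ok]
  4: obs=z cand={3,5} pick 5 [2->5 ok]
  5: obs=z cand={3,5} pick 5 [5->5 ok]
  6: obs=y cand={1,2} pick 1 [5->1 ok]
  7: obs=z cand={3,5} pick 5 [1->5 ok]
  8: obs=z cand={3,5} pick 5 [5->5 ok]
  9: obs=x cand={0,4} pick 4 [5->4 ok]
  10: obs=z cand={3,5} pick 5 [4->5 ok]
  11: obs=z cand={3,5} pick 5 [5->5 ok]
  12: obs=y cand={1,2} pick 2 [5->2 ok]
  13: obs=z cand={3,5} pick 3 [2->3 ok]
  14: obs=y cand={1,2} pick 1 [3->1 ok]
  15: obs=z cand={3,5} pick 3 [1->3 ok]
  16: obs=y cand={1,2} pick 1 [3->1 ok]
  17: obs=x cand={0,4} pick 0 [1->0 ok]
  18: obs=z cand={3,5} pick 3 [0->3 ok]
  19: obs=z cand={3,5} pick 5 [3->5 ok]
  20: obs=x cand={0,4} pick 4 [5->4 ok]
  21: obs=y cand={1,2} pick 2 [4->2 ok]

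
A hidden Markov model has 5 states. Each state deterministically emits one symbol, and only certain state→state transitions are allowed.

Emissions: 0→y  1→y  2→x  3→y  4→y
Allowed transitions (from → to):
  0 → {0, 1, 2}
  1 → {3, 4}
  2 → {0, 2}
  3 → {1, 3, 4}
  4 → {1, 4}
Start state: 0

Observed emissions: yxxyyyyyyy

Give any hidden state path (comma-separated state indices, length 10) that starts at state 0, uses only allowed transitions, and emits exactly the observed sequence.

  t0 'y' -> {0,1,3,4}, take 0 (start)
  t1 'x' -> {2}, take 2 (0->2 ok)
  t2 'x' -> {2}, take 2 (2->2 ok)
  t3 'y' -> {0,1,3,4}, take 0 (2->0 ok)
  t4 'y' -> {0,1,3,4}, take 1 (0->1 ok)
  t5 'y' -> {0,1,3,4}, take 3 (1->3 ok)
  t6 'y' -> {0,1,3,4}, take 4 (3->4 ok)
  t7 'y' -> {0,1,3,4}, take 4 (4->4 ok)
  t8 'y' -> {0,1,3,4}, take 1 (4->1 ok)
  t9 'y' -> {0,1,3,4}, take 3 (1->3 ok)

0,2,2,0,1,3,4,4,1,3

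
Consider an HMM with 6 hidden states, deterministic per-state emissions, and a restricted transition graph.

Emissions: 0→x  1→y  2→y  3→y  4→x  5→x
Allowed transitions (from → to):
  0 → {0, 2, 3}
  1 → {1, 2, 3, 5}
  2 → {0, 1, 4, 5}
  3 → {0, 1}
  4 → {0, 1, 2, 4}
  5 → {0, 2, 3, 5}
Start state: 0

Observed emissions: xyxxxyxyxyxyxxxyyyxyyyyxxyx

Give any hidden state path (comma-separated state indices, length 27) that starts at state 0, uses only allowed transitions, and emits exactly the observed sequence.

  0: obs=x cand={0,4,5} pick 0 [start]
  1: obs=y cand={1,2,3} pick 2 [0->2 ok]
  2: obs=x cand={0,4,5} pick 5 [2->5 ok]
  3: obs=x cand={0,4,5} pick 5 [5->5 ok]
  4: obs=x cand={0,4,5} pick 5 [5->5 ok]
  5: obs=y cand={1,2,3} pick 2 [5->2 ok]
  6: obs=x cand={0,4,5} pick 4 [2->4 ok]
  7: obs=y cand={1,2,3} pick 1 [4->1 ok]
  8: obs=x cand={0,4,5} pick 5 [1->5 ok]
  9: obs=y cand={1,2,3} pick 2 [5->2 ok]
  10: obs=x cand={0,4,5} pick 0 [2->0 ok]
  11: obs=y cand={1,2,3} pick 2 [0->2 ok]
  12: obs=x cand={0,4,5} pick 5 [2->5 ok]
  13: obs=x cand={0,4,5} pick 5 [5->5 ok]
  14: obs=x cand={0,4,5} pick 0 [5->0 ok]
  15: obs=y cand={1,2,3} pick 2 [0->2 ok]
  16: obs=y cand={1,2,3} pick 1 [2->1 ok]
  17: obs=y cand={1,2,3} pick 3 [1->3 ok]
  18: obs=x cand={0,4,5} pick 0 [3->0 ok]
  19: obs=y cand={1,2,3} pick 2 [0->2 ok]
  20: obs=y cand={1,2,3} pick 1 [2->1 ok]
  21: obs=y cand={1,2,3} pick 1 [1->1 ok]
  22: obs=y cand={1,2,3} pick 3 [1->3 ok]
  23: obs=x cand={0,4,5} pick 0 [3->0 ok]
  24: obs=x cand={0,4,5} pick 0 [0->0 ok]
  25: obs=y cand={1,2,3} pick 2 [0->2 ok]
  26: obs=x cand={0,4,5} pick 5 [2->5 ok]

0,2,5,5,5,2,4,1,5,2,0,2,5,5,0,2,1,3,0,2,1,1,3,0,0,2,5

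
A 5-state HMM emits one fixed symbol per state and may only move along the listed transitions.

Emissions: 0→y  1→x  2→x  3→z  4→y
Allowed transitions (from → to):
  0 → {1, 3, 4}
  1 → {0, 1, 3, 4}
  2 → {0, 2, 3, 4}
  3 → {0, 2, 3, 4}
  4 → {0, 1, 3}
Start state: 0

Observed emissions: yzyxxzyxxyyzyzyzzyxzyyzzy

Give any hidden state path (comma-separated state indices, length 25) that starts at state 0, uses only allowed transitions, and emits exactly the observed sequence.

0,3,0,1,1,3,0,1,1,4,0,3,4,3,4,3,3,4,1,3,0,4,3,3,0

  0: obs=y cand={0,4} pick 0 [start]
  1: obs=z cand={3} pick 3 [0->3 ok]
  2: obs=y cand={0,4} pick 0 [3->0 ok]
  3: obs=x cand={1,2} pick 1 [0->1 ok]
  4: obs=x cand={1,2} pick 1 [1->1 ok]
  5: obs=z cand={3} pick 3 [1->3 ok]
  6: obs=y cand={0,4} pick 0 [3->0 ok]
  7: obs=x cand={1,2} pick 1 [0->1 ok]
  8: obs=x cand={1,2} pick 1 [1->1 ok]
  9: obs=y cand={0,4} pick 4 [1->4 ok]
  10: obs=y cand={0,4} pick 0 [4->0 ok]
  11: obs=z cand={3} pick 3 [0->3 ok]
  12: obs=y cand={0,4} pick 4 [3->4 ok]
  13: obs=z cand={3} pick 3 [4->3 ok]
  14: obs=y cand={0,4} pick 4 [3->4 ok]
  15: obs=z cand={3} pick 3 [4->3 ok]
  16: obs=z cand={3} pick 3 [3->3 ok]
  17: obs=y cand={0,4} pick 4 [3->4 ok]
  18: obs=x cand={1,2} pick 1 [4->1 ok]
  19: obs=z cand={3} pick 3 [1->3 ok]
  20: obs=y cand={0,4} pick 0 [3->0 ok]
  21: obs=y cand={0,4} pick 4 [0->4 ok]
  22: obs=z cand={3} pick 3 [4->3 ok]
  23: obs=z cand={3} pick 3 [3->3 ok]
  24: obs=y cand={0,4} pick 0 [3->0 ok]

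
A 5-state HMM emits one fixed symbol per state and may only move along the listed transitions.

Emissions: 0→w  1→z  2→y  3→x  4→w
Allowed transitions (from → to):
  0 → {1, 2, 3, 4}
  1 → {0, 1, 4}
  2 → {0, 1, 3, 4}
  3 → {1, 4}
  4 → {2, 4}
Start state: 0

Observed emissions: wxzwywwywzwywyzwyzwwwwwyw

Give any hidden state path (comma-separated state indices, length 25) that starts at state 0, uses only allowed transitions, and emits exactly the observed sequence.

0,3,1,4,2,4,4,2,0,1,4,2,0,2,1,0,2,1,4,4,4,4,4,2,0

  0: obs=w cand={0,4} pick 0 [start]
  1: obs=x cand={3} pick 3 [0->3 ok]
  2: obs=z cand={1} pick 1 [3->1 ok]
  3: obs=w cand={0,4} pick 4 [1->4 ok]
  4: obs=y cand={2} pick 2 [4->2 ok]
  5: obs=w cand={0,4} pick 4 [2->4 ok]
  6: obs=w cand={0,4} pick 4 [4->4 ok]
  7: obs=y cand={2} pick 2 [4->2 ok]
  8: obs=w cand={0,4} pick 0 [2->0 ok]
  9: obs=z cand={1} pick 1 [0->1 ok]
  10: obs=w cand={0,4} pick 4 [1->4 ok]
  11: obs=y cand={2} pick 2 [4->2 ok]
  12: obs=w cand={0,4} pick 0 [2->0 ok]
  13: obs=y cand={2} pick 2 [0->2 ok]
  14: obs=z cand={1} pick 1 [2->1 ok]
  15: obs=w cand={0,4} pick 0 [1->0 ok]
  16: obs=y cand={2} pick 2 [0->2 ok]
  17: obs=z cand={1} pick 1 [2->1 ok]
  18: obs=w cand={0,4} pick 4 [1->4 ok]
  19: obs=w cand={0,4} pick 4 [4->4 ok]
  20: obs=w cand={0,4} pick 4 [4->4 ok]
  21: obs=w cand={0,4} pick 4 [4->4 ok]
  22: obs=w cand={0,4} pick 4 [4->4 ok]
  23: obs=y cand={2} pick 2 [4->2 ok]
  24: obs=w cand={0,4} pick 0 [2->0 ok]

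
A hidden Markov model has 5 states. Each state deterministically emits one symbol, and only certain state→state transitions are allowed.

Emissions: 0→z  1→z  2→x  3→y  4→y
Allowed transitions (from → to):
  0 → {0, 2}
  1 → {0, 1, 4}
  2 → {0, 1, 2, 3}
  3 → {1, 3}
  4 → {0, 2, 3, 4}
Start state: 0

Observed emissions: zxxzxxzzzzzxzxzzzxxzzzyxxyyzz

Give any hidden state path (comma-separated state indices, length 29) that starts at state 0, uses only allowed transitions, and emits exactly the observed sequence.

  t0 'z' -> {0,1}, take 0 (start)
  t1 'x' -> {2}, take 2 (0->2 ok)
  t2 'x' -> {2}, take 2 (2->2 ok)
  t3 'z' -> {0,1}, take 0 (2->0 ok)
  t4 'x' -> {2}, take 2 (0->2 ok)
  t5 'x' -> {2}, take 2 (2->2 ok)
  t6 'z' -> {0,1}, take 1 (2->1 ok)
  t7 'z' -> {0,1}, take 1 (1->1 ok)
  t8 'z' -> {0,1}, take 1 (1->1 ok)
  t9 'z' -> {0,1}, take 1 (1->1 ok)
  t10 'z' -> {0,1}, take 0 (1->0 ok)
  t11 'x' -> {2}, take 2 (0->2 ok)
  t12 'z' -> {0,1}, take 0 (2->0 ok)
  t13 'x' -> {2}, take 2 (0->2 ok)
  t14 'z' -> {0,1}, take 0 (2->0 ok)
  t15 'z' -> {0,1}, take 0 (0->0 ok)
  t16 'z' -> {0,1}, take 0 (0->0 ok)
  t17 'x' -> {2}, take 2 (0->2 ok)
  t18 'x' -> {2}, take 2 (2->2 ok)
  t19 'z' -> {0,1}, take 1 (2->1 ok)
  t20 'z' -> {0,1}, take 1 (1->1 ok)
  t21 'z' -> {0,1}, take 1 (1->1 ok)
  t22 'y' -> {3,4}, take 4 (1->4 ok)
  t23 'x' -> {2}, take 2 (4->2 ok)
  t24 'x' -> {2}, take 2 (2->2 ok)
  t25 'y' -> {3,4}, take 3 (2->3 ok)
  t26 'y' -> {3,4}, take 3 (3->3 ok)
  t27 'z' -> {0,1}, take 1 (3->1 ok)
  t28 'z' -> {0,1}, take 1 (1->1 ok)

0,2,2,0,2,2,1,1,1,1,0,2,0,2,0,0,0,2,2,1,1,1,4,2,2,3,3,1,1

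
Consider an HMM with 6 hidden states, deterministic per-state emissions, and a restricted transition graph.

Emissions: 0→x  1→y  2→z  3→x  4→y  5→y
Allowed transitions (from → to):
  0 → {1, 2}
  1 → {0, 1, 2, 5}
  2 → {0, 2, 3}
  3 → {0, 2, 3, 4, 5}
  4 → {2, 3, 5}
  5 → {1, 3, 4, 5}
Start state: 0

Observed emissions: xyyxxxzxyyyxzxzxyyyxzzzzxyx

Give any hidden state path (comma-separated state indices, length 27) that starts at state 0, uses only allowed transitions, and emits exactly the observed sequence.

0,1,5,3,3,0,2,0,1,1,5,3,2,3,2,3,4,5,4,3,2,2,2,2,3,5,3

  t0 'x' -> {0,3}, take 0 (start)
  t1 'y' -> {1,4,5}, take 1 (0->1 ok)
  t2 'y' -> {1,4,5}, take 5 (1->5 ok)
  t3 'x' -> {0,3}, take 3 (5->3 ok)
  t4 'x' -> {0,3}, take 3 (3->3 ok)
  t5 'x' -> {0,3}, take 0 (3->0 ok)
  t6 'z' -> {2}, take 2 (0->2 ok)
  t7 'x' -> {0,3}, take 0 (2->0 ok)
  t8 'y' -> {1,4,5}, take 1 (0->1 ok)
  t9 'y' -> {1,4,5}, take 1 (1->1 ok)
  t10 'y' -> {1,4,5}, take 5 (1->5 ok)
  t11 'x' -> {0,3}, take 3 (5->3 ok)
  t12 'z' -> {2}, take 2 (3->2 ok)
  t13 'x' -> {0,3}, take 3 (2->3 ok)
  t14 'z' -> {2}, take 2 (3->2 ok)
  t15 'x' -> {0,3}, take 3 (2->3 ok)
  t16 'y' -> {1,4,5}, take 4 (3->4 ok)
  t17 'y' -> {1,4,5}, take 5 (4->5 ok)
  t18 'y' -> {1,4,5}, take 4 (5->4 ok)
  t19 'x' -> {0,3}, take 3 (4->3 ok)
  t20 'z' -> {2}, take 2 (3->2 ok)
  t21 'z' -> {2}, take 2 (2->2 ok)
  t22 'z' -> {2}, take 2 (2->2 ok)
  t23 'z' -> {2}, take 2 (2->2 ok)
  t24 'x' -> {0,3}, take 3 (2->3 ok)
  t25 'y' -> {1,4,5}, take 5 (3->5 ok)
  t26 'x' -> {0,3}, take 3 (5->3 ok)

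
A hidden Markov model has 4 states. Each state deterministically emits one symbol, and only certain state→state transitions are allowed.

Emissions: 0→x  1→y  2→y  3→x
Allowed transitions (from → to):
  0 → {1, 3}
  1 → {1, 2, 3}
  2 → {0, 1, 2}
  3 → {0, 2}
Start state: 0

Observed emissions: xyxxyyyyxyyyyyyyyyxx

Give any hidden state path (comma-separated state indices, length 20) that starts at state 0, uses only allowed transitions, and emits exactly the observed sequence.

0,1,3,0,1,1,1,2,0,1,1,2,1,1,2,2,2,2,0,3

  t0 'x' -> {0,3}, take 0 (start)
  t1 'y' -> {1,2}, take 1 (0->1 ok)
  t2 'x' -> {0,3}, take 3 (1->3 ok)
  t3 'x' -> {0,3}, take 0 (3->0 ok)
  t4 'y' -> {1,2}, take 1 (0->1 ok)
  t5 'y' -> {1,2}, take 1 (1->1 ok)
  t6 'y' -> {1,2}, take 1 (1->1 ok)
  t7 'y' -> {1,2}, take 2 (1->2 ok)
  t8 'x' -> {0,3}, take 0 (2->0 ok)
  t9 'y' -> {1,2}, take 1 (0->1 ok)
  t10 'y' -> {1,2}, take 1 (1->1 ok)
  t11 'y' -> {1,2}, take 2 (1->2 ok)
  t12 'y' -> {1,2}, take 1 (2->1 ok)
  t13 'y' -> {1,2}, take 1 (1->1 ok)
  t14 'y' -> {1,2}, take 2 (1->2 ok)
  t15 'y' -> {1,2}, take 2 (2->2 ok)
  t16 'y' -> {1,2}, take 2 (2->2 ok)
  t17 'y' -> {1,2}, take 2 (2->2 ok)
  t18 'x' -> {0,3}, take 0 (2->0 ok)
  t19 'x' -> {0,3}, take 3 (0->3 ok)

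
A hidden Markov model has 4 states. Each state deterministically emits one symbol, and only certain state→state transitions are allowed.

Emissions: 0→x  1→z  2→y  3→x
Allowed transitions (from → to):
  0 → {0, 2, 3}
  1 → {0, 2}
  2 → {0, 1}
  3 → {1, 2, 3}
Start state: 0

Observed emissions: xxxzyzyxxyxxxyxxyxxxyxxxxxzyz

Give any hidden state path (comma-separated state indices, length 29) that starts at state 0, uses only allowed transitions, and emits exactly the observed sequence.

0,0,3,1,2,1,2,0,3,2,0,3,3,2,0,0,2,0,0,0,2,0,0,0,0,3,1,2,1

  0: obs=x cand={0,3} pick 0 [start]
  1: obs=x cand={0,3} pick 0 [0->0 ok]
  2: obs=x cand={0,3} pick 3 [0->3 ok]
  3: obs=z cand={1} pick 1 [3->1 ok]
  4: obs=y cand={2} pick 2 [1->2 ok]
  5: obs=z cand={1} pick 1 [2->1 ok]
  6: obs=y cand={2} pick 2 [1->2 ok]
  7: obs=x cand={0,3} pick 0 [2->0 ok]
  8: obs=x cand={0,3} pick 3 [0->3 ok]
  9: obs=y cand={2} pick 2 [3->2 ok]
  10: obs=x cand={0,3} pick 0 [2->0 ok]
  11: obs=x cand={0,3} pick 3 [0->3 ok]
  12: obs=x cand={0,3} pick 3 [3->3 ok]
  13: obs=y cand={2} pick 2 [3->2 ok]
  14: obs=x cand={0,3} pick 0 [2->0 ok]
  15: obs=x cand={0,3} pick 0 [0->0 ok]
  16: obs=y cand={2} pick 2 [0->2 ok]
  17: obs=x cand={0,3} pick 0 [2->0 ok]
  18: obs=x cand={0,3} pick 0 [0->0 ok]
  19: obs=x cand={0,3} pick 0 [0->0 ok]
  20: obs=y cand={2} pick 2 [0->2 ok]
  21: obs=x cand={0,3} pick 0 [2->0 ok]
  22: obs=x cand={0,3} pick 0 [0->0 ok]
  23: obs=x cand={0,3} pick 0 [0->0 ok]
  24: obs=x cand={0,3} pick 0 [0->0 ok]
  25: obs=x cand={0,3} pick 3 [0->3 ok]
  26: obs=z cand={1} pick 1 [3->1 ok]
  27: obs=y cand={2} pick 2 [1->2 ok]
  28: obs=z cand={1} pick 1 [2->1 ok]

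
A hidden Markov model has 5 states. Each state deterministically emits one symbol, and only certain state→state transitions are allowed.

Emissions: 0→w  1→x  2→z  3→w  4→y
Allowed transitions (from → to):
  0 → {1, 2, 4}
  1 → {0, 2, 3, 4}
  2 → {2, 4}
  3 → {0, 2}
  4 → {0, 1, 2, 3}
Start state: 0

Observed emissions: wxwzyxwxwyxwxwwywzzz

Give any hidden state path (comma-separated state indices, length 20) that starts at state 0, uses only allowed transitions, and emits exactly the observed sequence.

  t0 'w' -> {0,3}, take 0 (start)
  t1 'x' -> {1}, take 1 (0->1 ok)
  t2 'w' -> {0,3}, take 3 (1->3 ok)
  t3 'z' -> {2}, take 2 (3->2 ok)
  t4 'y' -> {4}, take 4 (2->4 ok)
  t5 'x' -> {1}, take 1 (4->1 ok)
  t6 'w' -> {0,3}, take 0 (1->0 ok)
  t7 'x' -> {1}, take 1 (0->1 ok)
  t8 'w' -> {0,3}, take 0 (1->0 ok)
  t9 'y' -> {4}, take 4 (0->4 ok)
  t10 'x' -> {1}, take 1 (4->1 ok)
  t11 'w' -> {0,3}, take 0 (1->0 ok)
  t12 'x' -> {1}, take 1 (0->1 ok)
  t13 'w' -> {0,3}, take 3 (1->3 ok)
  t14 'w' -> {0,3}, take 0 (3->0 ok)
  t15 'y' -> {4}, take 4 (0->4 ok)
  t16 'w' -> {0,3}, take 3 (4->3 ok)
  t17 'z' -> {2}, take 2 (3->2 ok)
  t18 'z' -> {2}, take 2 (2->2 ok)
  t19 'z' -> {2}, take 2 (2->2 ok)

0,1,3,2,4,1,0,1,0,4,1,0,1,3,0,4,3,2,2,2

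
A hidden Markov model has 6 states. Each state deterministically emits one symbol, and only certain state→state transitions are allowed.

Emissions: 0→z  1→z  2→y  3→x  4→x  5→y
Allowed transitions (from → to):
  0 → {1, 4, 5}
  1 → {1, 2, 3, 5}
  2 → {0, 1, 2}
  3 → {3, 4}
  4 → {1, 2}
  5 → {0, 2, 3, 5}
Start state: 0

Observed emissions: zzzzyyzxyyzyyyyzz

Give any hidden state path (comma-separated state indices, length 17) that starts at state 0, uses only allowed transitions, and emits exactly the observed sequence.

  t0 'z' -> {0,1}, take 0 (start)
  t1 'z' -> {0,1}, take 1 (0->1 ok)
  t2 'z' -> {0,1}, take 1 (1->1 ok)
  t3 'z' -> {0,1}, take 1 (1->1 ok)
  t4 'y' -> {2,5}, take 2 (1->2 ok)
  t5 'y' -> {2,5}, take 2 (2->2 ok)
  t6 'z' -> {0,1}, take 0 (2->0 ok)
  t7 'x' -> {3,4}, take 4 (0->4 ok)
  t8 'y' -> {2,5}, take 2 (4->2 ok)
  t9 'y' -> {2,5}, take 2 (2->2 ok)
  t10 'z' -> {0,1}, take 0 (2->0 ok)
  t11 'y' -> {2,5}, take 5 (0->5 ok)
  t12 'y' -> {2,5}, take 2 (5->2 ok)
  t13 'y' -> {2,5}, take 2 (2->2 ok)
  t14 'y' -> {2,5}, take 2 (2->2 ok)
  t15 'z' -> {0,1}, take 1 (2->1 ok)
  t16 'z' -> {0,1}, take 1 (1->1 ok)

0,1,1,1,2,2,0,4,2,2,0,5,2,2,2,1,1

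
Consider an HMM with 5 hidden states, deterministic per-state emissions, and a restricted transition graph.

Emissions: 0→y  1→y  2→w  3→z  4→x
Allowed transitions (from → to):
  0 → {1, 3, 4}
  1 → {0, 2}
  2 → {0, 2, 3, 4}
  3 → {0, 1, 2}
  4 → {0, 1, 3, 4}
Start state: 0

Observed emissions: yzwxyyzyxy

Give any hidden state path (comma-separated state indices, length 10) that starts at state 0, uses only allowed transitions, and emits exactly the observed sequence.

0,3,2,4,1,0,3,0,4,1

  t0 'y' -> {0,1}, take 0 (start)
  t1 'z' -> {3}, take 3 (0->3 ok)
  t2 'w' -> {2}, take 2 (3->2 ok)
  t3 'x' -> {4}, take 4 (2->4 ok)
  t4 'y' -> {0,1}, take 1 (4->1 ok)
  t5 'y' -> {0,1}, take 0 (1->0 ok)
  t6 'z' -> {3}, take 3 (0->3 ok)
  t7 'y' -> {0,1}, take 0 (3->0 ok)
  t8 'x' -> {4}, take 4 (0->4 ok)
  t9 'y' -> {0,1}, take 1 (4->1 ok)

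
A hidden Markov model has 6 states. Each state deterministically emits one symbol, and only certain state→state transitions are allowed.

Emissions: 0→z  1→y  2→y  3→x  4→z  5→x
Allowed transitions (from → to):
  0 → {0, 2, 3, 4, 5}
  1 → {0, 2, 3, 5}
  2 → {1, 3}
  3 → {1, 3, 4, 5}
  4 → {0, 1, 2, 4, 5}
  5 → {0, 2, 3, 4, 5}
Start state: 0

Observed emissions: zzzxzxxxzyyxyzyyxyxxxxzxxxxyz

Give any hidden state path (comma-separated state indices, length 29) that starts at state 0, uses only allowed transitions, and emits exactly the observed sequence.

  pos 0: z in {0,4}, choose 0; start
  pos 1: z in {0,4}, choose 0; 0->0 ok
  pos 2: z in {0,4}, choose 4; 0->4 ok
  pos 3: x in {3,5}, choose 5; 4->5 ok
  pos 4: z in {0,4}, choose 0; 5->0 ok
  pos 5: x in {3,5}, choose 5; 0->5 ok
  pos 6: x in {3,5}, choose 5; 5->5 ok
  pos 7: x in {3,5}, choose 5; 5->5 ok
  pos 8: z in {0,4}, choose 0; 5->0 ok
  pos 9: y in {1,2}, choose 2; 0->2 ok
  pos 10: y in {1,2}, choose 1; 2->1 ok
  pos 11: x in {3,5}, choose 3; 1->3 ok
  pos 12: y in {1,2}, choose 1; 3->1 ok
  pos 13: z in {0,4}, choose 0; 1->0 ok
  pos 14: y in {1,2}, choose 2; 0->2 ok
  pos 15: y in {1,2}, choose 1; 2->1 ok
  pos 16: x in {3,5}, choose 5; 1->5 ok
  pos 17: y in {1,2}, choose 2; 5->2 ok
  pos 18: x in {3,5}, choose 3; 2->3 ok
  pos 19: x in {3,5}, choose 3; 3->3 ok
  pos 20: x in {3,5}, choose 5; 3->5 ok
  pos 21: x in {3,5}, choose 5; 5->5 ok
  pos 22: z in {0,4}, choose 0; 5->0 ok
  pos 23: x in {3,5}, choose 3; 0->3 ok
  pos 24: x in {3,5}, choose 3; 3->3 ok
  pos 25: x in {3,5}, choose 3; 3->3 ok
  pos 26: x in {3,5}, choose 3; 3->3 ok
  pos 27: y in {1,2}, choose 1; 3->1 ok
  pos 28: z in {0,4}, choose 0; 1->0 ok

0,0,4,5,0,5,5,5,0,2,1,3,1,0,2,1,5,2,3,3,5,5,0,3,3,3,3,1,0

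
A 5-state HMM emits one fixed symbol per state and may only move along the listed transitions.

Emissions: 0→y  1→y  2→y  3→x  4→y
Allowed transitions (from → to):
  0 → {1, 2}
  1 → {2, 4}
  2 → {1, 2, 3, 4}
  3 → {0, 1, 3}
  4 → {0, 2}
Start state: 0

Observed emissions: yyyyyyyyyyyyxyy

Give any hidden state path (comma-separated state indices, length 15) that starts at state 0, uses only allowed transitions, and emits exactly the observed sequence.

0,2,1,4,0,2,1,4,2,4,2,2,3,0,1

  [0] y  {0,1,2,4}  => 0  start
  [1] y  {0,1,2,4}  => 2  0->2 ok
  [2] y  {0,1,2,4}  => 1  2->1 ok
  [3] y  {0,1,2,4}  => 4  1->4 ok
  [4] y  {0,1,2,4}  => 0  4->0 ok
  [5] y  {0,1,2,4}  => 2  0->2 ok
  [6] y  {0,1,2,4}  => 1  2->1 ok
  [7] y  {0,1,2,4}  => 4  1->4 ok
  [8] y  {0,1,2,4}  => 2  4->2 ok
  [9] y  {0,1,2,4}  => 4  2->4 ok
  [10] y  {0,1,2,4}  => 2  4->2 ok
  [11] y  {0,1,2,4}  => 2  2->2 ok
  [12] x  {3}  => 3  2->3 ok
  [13] y  {0,1,2,4}  => 0  3->0 ok
  [14] y  {0,1,2,4}  => 1  0->1 ok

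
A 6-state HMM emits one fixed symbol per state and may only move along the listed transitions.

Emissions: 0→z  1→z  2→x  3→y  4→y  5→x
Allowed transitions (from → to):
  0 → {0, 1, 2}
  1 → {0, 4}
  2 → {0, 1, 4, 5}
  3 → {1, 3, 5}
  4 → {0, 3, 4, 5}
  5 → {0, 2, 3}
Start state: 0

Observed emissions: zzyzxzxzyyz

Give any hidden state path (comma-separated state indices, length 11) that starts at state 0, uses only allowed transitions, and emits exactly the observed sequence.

0,1,4,0,2,0,2,1,4,4,0

  0: obs=z cand={0,1} pick 0 [start]
  1: obs=z cand={0,1} pick 1 [0->1 ok]
  2: obs=y cand={3,4} pick 4 [1->4 ok]
  3: obs=z cand={0,1} pick 0 [4->0 ok]
  4: obs=x cand={2,5} pick 2 [0->2 ok]
  5: obs=z cand={0,1} pick 0 [2->0 ok]
  6: obs=x cand={2,5} pick 2 [0->2 ok]
  7: obs=z cand={0,1} pick 1 [2->1 ok]
  8: obs=y cand={3,4} pick 4 [1->4 ok]
  9: obs=y cand={3,4} pick 4 [4->4 ok]
  10: obs=z cand={0,1} pick 0 [4->0 ok]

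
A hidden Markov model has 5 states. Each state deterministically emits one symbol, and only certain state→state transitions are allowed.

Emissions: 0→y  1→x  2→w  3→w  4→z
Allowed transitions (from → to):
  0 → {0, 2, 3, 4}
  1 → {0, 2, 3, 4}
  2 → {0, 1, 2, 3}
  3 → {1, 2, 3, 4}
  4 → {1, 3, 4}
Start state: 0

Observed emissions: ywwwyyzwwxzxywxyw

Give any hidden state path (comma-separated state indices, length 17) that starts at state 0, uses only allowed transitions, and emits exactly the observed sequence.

  t0 'y' -> {0}, take 0 (start)
  t1 'w' -> {2,3}, take 3 (0->3 ok)
  t2 'w' -> {2,3}, take 2 (3->2 ok)
  t3 'w' -> {2,3}, take 2 (2->2 ok)
  t4 'y' -> {0}, take 0 (2->0 ok)
  t5 'y' -> {0}, take 0 (0->0 ok)
  t6 'z' -> {4}, take 4 (0->4 ok)
  t7 'w' -> {2,3}, take 3 (4->3 ok)
  t8 'w' -> {2,3}, take 3 (3->3 ok)
  t9 'x' -> {1}, take 1 (3->1 ok)
  t10 'z' -> {4}, take 4 (1->4 ok)
  t11 'x' -> {1}, take 1 (4->1 ok)
  t12 'y' -> {0}, take 0 (1->0 ok)
  t13 'w' -> {2,3}, take 3 (0->3 ok)
  t14 'x' -> {1}, take 1 (3->1 ok)
  t15 'y' -> {0}, take 0 (1->0 ok)
  t16 'w' -> {2,3}, take 2 (0->2 ok)

0,3,2,2,0,0,4,3,3,1,4,1,0,3,1,0,2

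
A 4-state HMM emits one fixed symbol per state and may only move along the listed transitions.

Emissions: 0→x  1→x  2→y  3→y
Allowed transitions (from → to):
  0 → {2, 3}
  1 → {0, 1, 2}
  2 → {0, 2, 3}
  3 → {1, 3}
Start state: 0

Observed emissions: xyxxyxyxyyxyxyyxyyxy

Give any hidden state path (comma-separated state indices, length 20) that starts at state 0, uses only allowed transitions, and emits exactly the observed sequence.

  pos 0: x in {0,1}, choose 0; start
  pos 1: y in {2,3}, choose 3; 0->3 ok
  pos 2: x in {0,1}, choose 1; 3->1 ok
  pos 3: x in {0,1}, choose 0; 1->0 ok
  pos 4: y in {2,3}, choose 2; 0->2 ok
  pos 5: x in {0,1}, choose 0; 2->0 ok
  pos 6: y in {2,3}, choose 2; 0->2 ok
  pos 7: x in {0,1}, choose 0; 2->0 ok
  pos 8: y in {2,3}, choose 3; 0->3 ok
  pos 9: y in {2,3}, choose 3; 3->3 ok
  pos 10: x in {0,1}, choose 1; 3->1 ok
  pos 11: y in {2,3}, choose 2; 1->2 ok
  pos 12: x in {0,1}, choose 0; 2->0 ok
  pos 13: y in {2,3}, choose 3; 0->3 ok
  pos 14: y in {2,3}, choose 3; 3->3 ok
  pos 15: x in {0,1}, choose 1; 3->1 ok
  pos 16: y in {2,3}, choose 2; 1->2 ok
  pos 17: y in {2,3}, choose 2; 2->2 ok
  pos 18: x in {0,1}, choose 0; 2->0 ok
  pos 19: y in {2,3}, choose 3; 0->3 ok

0,3,1,0,2,0,2,0,3,3,1,2,0,3,3,1,2,2,0,3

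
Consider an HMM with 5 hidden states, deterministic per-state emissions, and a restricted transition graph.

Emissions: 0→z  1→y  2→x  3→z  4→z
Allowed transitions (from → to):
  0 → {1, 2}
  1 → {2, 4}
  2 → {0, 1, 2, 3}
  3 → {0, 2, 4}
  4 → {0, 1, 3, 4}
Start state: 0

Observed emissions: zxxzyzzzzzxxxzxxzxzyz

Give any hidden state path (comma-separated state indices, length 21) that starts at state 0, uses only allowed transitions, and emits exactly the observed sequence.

  [0] z  {0,3,4}  => 0  start
  [1] x  {2}  => 2  0->2 ok
  [2] x  {2}  => 2  2->2 ok
  [3] z  {0,3,4}  => 0  2->0 ok
  [4] y  {1}  => 1  0->1 ok
  [5] z  {0,3,4}  => 4  1->4 ok
  [6] z  {0,3,4}  => 3  4->3 ok
  [7] z  {0,3,4}  => 4  3->4 ok
  [8] z  {0,3,4}  => 3  4->3 ok
  [9] z  {0,3,4}  => 0  3->0 ok
  [10] x  {2}  => 2  0->2 ok
  [11] x  {2}  => 2  2->2 ok
  [12] x  {2}  => 2  2->2 ok
  [13] z  {0,3,4}  => 0  2->0 ok
  [14] x  {2}  => 2  0->2 ok
  [15] x  {2}  => 2  2->2 ok
  [16] z  {0,3,4}  => 0  2->0 ok
  [17] x  {2}  => 2  0->2 ok
  [18] z  {0,3,4}  => 0  2->0 ok
  [19] y  {1}  => 1  0->1 ok
  [20] z  {0,3,4}  => 4  1->4 ok

0,2,2,0,1,4,3,4,3,0,2,2,2,0,2,2,0,2,0,1,4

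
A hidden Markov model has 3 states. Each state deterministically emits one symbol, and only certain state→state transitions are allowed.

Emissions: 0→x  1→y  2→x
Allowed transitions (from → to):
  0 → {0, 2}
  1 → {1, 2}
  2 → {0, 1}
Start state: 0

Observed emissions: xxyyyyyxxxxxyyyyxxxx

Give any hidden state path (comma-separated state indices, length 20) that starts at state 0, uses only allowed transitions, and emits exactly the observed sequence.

0,2,1,1,1,1,1,2,0,0,0,2,1,1,1,1,2,0,0,0

  pos 0: x in {0,2}, choose 0; start
  pos 1: x in {0,2}, choose 2; 0->2 ok
  pos 2: y in {1}, choose 1; 2->1 ok
  pos 3: y in {1}, choose 1; 1->1 ok
  pos 4: y in {1}, choose 1; 1->1 ok
  pos 5: y in {1}, choose 1; 1->1 ok
  pos 6: y in {1}, choose 1; 1->1 ok
  pos 7: x in {0,2}, choose 2; 1->2 ok
  pos 8: x in {0,2}, choose 0; 2->0 ok
  pos 9: x in {0,2}, choose 0; 0->0 ok
  pos 10: x in {0,2}, choose 0; 0->0 ok
  pos 11: x in {0,2}, choose 2; 0->2 ok
  pos 12: y in {1}, choose 1; 2->1 ok
  pos 13: y in {1}, choose 1; 1->1 ok
  pos 14: y in {1}, choose 1; 1->1 ok
  pos 15: y in {1}, choose 1; 1->1 ok
  pos 16: x in {0,2}, choose 2; 1->2 ok
  pos 17: x in {0,2}, choose 0; 2->0 ok
  pos 18: x in {0,2}, choose 0; 0->0 ok
  pos 19: x in {0,2}, choose 0; 0->0 ok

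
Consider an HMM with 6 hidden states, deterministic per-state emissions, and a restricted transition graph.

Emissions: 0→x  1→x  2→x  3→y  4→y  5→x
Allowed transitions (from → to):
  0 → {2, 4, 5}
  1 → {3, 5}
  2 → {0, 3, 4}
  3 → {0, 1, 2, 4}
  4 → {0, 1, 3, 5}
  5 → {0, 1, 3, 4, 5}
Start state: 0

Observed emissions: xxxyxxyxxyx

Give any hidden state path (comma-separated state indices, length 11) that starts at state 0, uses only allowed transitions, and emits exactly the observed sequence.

  [0] x  {0,1,2,5}  => 0  start
  [1] x  {0,1,2,5}  => 5  0->5 ok
  [2] x  {0,1,2,5}  => 0  5->0 ok
  [3] y  {3,4}  => 4  0->4 ok
  [4] x  {0,1,2,5}  => 0  4->0 ok
  [5] x  {0,1,2,5}  => 5  0->5 ok
  [6] y  {3,4}  => 3  5->3 ok
  [7] x  {0,1,2,5}  => 0  3->0 ok
  [8] x  {0,1,2,5}  => 2  0->2 ok
  [9] y  {3,4}  => 4  2->4 ok
  [10] x  {0,1,2,5}  => 1  4->1 ok

0,5,0,4,0,5,3,0,2,4,1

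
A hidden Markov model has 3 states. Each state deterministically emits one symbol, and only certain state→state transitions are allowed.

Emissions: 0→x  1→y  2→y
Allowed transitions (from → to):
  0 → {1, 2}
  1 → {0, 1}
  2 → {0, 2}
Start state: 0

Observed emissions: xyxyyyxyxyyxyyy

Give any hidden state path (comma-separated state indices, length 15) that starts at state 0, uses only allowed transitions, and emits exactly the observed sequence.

0,1,0,1,1,1,0,2,0,2,2,0,1,1,1

  pos 0: x in {0}, choose 0; start
  pos 1: y in {1,2}, choose 1; 0->1 ok
  pos 2: x in {0}, choose 0; 1->0 ok
  pos 3: y in {1,2}, choose 1; 0->1 ok
  pos 4: y in {1,2}, choose 1; 1->1 ok
  pos 5: y in {1,2}, choose 1; 1->1 ok
  pos 6: x in {0}, choose 0; 1->0 ok
  pos 7: y in {1,2}, choose 2; 0->2 ok
  pos 8: x in {0}, choose 0; 2->0 ok
  pos 9: y in {1,2}, choose 2; 0->2 ok
  pos 10: y in {1,2}, choose 2; 2->2 ok
  pos 11: x in {0}, choose 0; 2->0 ok
  pos 12: y in {1,2}, choose 1; 0->1 ok
  pos 13: y in {1,2}, choose 1; 1->1 ok
  pos 14: y in {1,2}, choose 1; 1->1 ok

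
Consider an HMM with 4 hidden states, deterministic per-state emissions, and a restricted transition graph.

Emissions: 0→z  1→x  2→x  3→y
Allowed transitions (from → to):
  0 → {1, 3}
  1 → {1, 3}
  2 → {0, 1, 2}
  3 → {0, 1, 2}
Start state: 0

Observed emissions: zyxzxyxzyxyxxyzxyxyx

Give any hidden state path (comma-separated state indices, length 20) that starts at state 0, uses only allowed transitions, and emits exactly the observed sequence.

0,3,2,0,1,3,2,0,3,1,3,1,1,3,0,1,3,1,3,2

  [0] z  {0}  => 0  start
  [1] y  {3}  => 3  0->3 ok
  [2] x  {1,2}  => 2  3->2 ok
  [3] z  {0}  => 0  2->0 ok
  [4] x  {1,2}  => 1  0->1 ok
  [5] y  {3}  => 3  1->3 ok
  [6] x  {1,2}  => 2  3->2 ok
  [7] z  {0}  => 0  2->0 ok
  [8] y  {3}  => 3  0->3 ok
  [9] x  {1,2}  => 1  3->1 ok
  [10] y  {3}  => 3  1->3 ok
  [11] x  {1,2}  => 1  3->1 ok
  [12] x  {1,2}  => 1  1->1 ok
  [13] y  {3}  => 3  1->3 ok
  [14] z  {0}  => 0  3->0 ok
  [15] x  {1,2}  => 1  0->1 ok
  [16] y  {3}  => 3  1->3 ok
  [17] x  {1,2}  => 1  3->1 ok
  [18] y  {3}  => 3  1->3 ok
  [19] x  {1,2}  => 2  3->2 ok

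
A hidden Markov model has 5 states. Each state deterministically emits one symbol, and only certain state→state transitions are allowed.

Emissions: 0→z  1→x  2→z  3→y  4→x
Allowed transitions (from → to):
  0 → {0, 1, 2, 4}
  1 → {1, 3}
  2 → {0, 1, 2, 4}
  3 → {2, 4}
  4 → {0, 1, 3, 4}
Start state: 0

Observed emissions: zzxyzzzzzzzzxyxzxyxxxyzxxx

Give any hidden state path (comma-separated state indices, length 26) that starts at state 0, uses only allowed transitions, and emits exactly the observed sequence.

  0: obs=z cand={0,2} pick 0 [start]
  1: obs=z cand={0,2} pick 0 [0->0 ok]
  2: obs=x cand={1,4} pick 1 [0->1 ok]
  3: obs=y cand={3} pick 3 [1->3 ok]
  4: obs=z cand={0,2} pick 2 [3->2 ok]
  5: obs=z cand={0,2} pick 0 [2->0 ok]
  6: obs=z cand={0,2} pick 0 [0->0 ok]
  7: obs=z cand={0,2} pick 0 [0->0 ok]
  8: obs=z cand={0,2} pick 0 [0->0 ok]
  9: obs=z cand={0,2} pick 0 [0->0 ok]
  10: obs=z cand={0,2} pick 0 [0->0 ok]
  11: obs=z cand={0,2} pick 0 [0->0 ok]
  12: obs=x cand={1,4} pick 1 [0->1 ok]
  13: obs=y cand={3} pick 3 [1->3 ok]
  14: obs=x cand={1,4} pick 4 [3->4 ok]
  15: obs=z cand={0,2} pick 0 [4->0 ok]
  16: obs=x cand={1,4} pick 1 [0->1 ok]
  17: obs=y cand={3} pick 3 [1->3 ok]
  18: obs=x cand={1,4} pick 4 [3->4 ok]
  19: obs=x cand={1,4} pick 1 [4->1 ok]
  20: obs=x cand={1,4} pick 1 [1->1 ok]
  21: obs=y cand={3} pick 3 [1->3 ok]
  22: obs=z cand={0,2} pick 2 [3->2 ok]
  23: obs=x cand={1,4} pick 4 [2->4 ok]
  24: obs=x cand={1,4} pick 4 [4->4 ok]
  25: obs=x cand={1,4} pick 4 [4->4 ok]

0,0,1,3,2,0,0,0,0,0,0,0,1,3,4,0,1,3,4,1,1,3,2,4,4,4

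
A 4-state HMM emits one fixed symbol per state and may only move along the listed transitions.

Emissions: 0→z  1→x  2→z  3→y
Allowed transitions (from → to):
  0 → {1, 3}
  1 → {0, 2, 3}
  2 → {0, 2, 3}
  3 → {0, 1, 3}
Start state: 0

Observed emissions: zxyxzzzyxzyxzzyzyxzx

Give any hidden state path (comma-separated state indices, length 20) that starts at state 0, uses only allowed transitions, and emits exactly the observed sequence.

0,1,3,1,2,2,2,3,1,2,3,1,2,0,3,0,3,1,0,1

  [0] z  {0,2}  => 0  start
  [1] x  {1}  => 1  0->1 ok
  [2] y  {3}  => 3  1->3 ok
  [3] x  {1}  => 1  3->1 ok
  [4] z  {0,2}  => 2  1->2 ok
  [5] z  {0,2}  => 2  2->2 ok
  [6] z  {0,2}  => 2  2->2 ok
  [7] y  {3}  => 3  2->3 ok
  [8] x  {1}  => 1  3->1 ok
  [9] z  {0,2}  => 2  1->2 ok
  [10] y  {3}  => 3  2->3 ok
  [11] x  {1}  => 1  3->1 ok
  [12] z  {0,2}  => 2  1->2 ok
  [13] z  {0,2}  => 0  2->0 ok
  [14] y  {3}  => 3  0->3 ok
  [15] z  {0,2}  => 0  3->0 ok
  [16] y  {3}  => 3  0->3 ok
  [17] x  {1}  => 1  3->1 ok
  [18] z  {0,2}  => 0  1->0 ok
  [19] x  {1}  => 1  0->1 ok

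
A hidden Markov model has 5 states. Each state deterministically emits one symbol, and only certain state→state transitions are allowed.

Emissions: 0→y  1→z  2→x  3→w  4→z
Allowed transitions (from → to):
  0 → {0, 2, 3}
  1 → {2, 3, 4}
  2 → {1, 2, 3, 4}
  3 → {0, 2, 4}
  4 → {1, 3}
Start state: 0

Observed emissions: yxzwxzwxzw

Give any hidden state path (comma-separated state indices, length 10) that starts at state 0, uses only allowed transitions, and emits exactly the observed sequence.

  0: obs=y cand={0} pick 0 [start]
  1: obs=x cand={2} pick 2 [0->2 ok]
  2: obs=z cand={1,4} pick 4 [2->4 ok]
  3: obs=w cand={3} pick 3 [4->3 ok]
  4: obs=x cand={2} pick 2 [3->2 ok]
  5: obs=z cand={1,4} pick 4 [2->4 ok]
  6: obs=w cand={3} pick 3 [4->3 ok]
  7: obs=x cand={2} pick 2 [3->2 ok]
  8: obs=z cand={1,4} pick 4 [2->4 ok]
  9: obs=w cand={3} pick 3 [4->3 ok]

0,2,4,3,2,4,3,2,4,3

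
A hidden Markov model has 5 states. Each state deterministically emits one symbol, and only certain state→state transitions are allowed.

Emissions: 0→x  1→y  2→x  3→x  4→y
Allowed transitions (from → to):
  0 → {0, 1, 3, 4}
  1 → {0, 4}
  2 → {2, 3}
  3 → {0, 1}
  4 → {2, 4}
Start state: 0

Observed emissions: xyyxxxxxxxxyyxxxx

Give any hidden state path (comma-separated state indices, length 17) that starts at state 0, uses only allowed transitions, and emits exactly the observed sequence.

0,4,4,2,2,2,3,0,0,3,0,1,4,2,2,2,2

  pos 0: x in {0,2,3}, choose 0; start
  pos 1: y in {1,4}, choose 4; 0->4 ok
  pos 2: y in {1,4}, choose 4; 4->4 ok
  pos 3: x in {0,2,3}, choose 2; 4->2 ok
  pos 4: x in {0,2,3}, choose 2; 2->2 ok
  pos 5: x in {0,2,3}, choose 2; 2->2 ok
  pos 6: x in {0,2,3}, choose 3; 2->3 ok
  pos 7: x in {0,2,3}, choose 0; 3->0 ok
  pos 8: x in {0,2,3}, choose 0; 0->0 ok
  pos 9: x in {0,2,3}, choose 3; 0->3 ok
  pos 10: x in {0,2,3}, choose 0; 3->0 ok
  pos 11: y in {1,4}, choose 1; 0->1 ok
  pos 12: y in {1,4}, choose 4; 1->4 ok
  pos 13: x in {0,2,3}, choose 2; 4->2 ok
  pos 14: x in {0,2,3}, choose 2; 2->2 ok
  pos 15: x in {0,2,3}, choose 2; 2->2 ok
  pos 16: x in {0,2,3}, choose 2; 2->2 ok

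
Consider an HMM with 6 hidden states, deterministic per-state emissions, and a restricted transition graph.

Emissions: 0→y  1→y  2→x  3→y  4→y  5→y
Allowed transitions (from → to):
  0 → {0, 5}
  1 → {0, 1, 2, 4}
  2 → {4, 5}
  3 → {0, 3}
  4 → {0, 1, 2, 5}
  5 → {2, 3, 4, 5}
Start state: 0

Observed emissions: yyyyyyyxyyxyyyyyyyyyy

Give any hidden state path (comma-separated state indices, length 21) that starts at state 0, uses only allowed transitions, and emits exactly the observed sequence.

  [0] y  {0,1,3,4,5}  => 0  start
  [1] y  {0,1,3,4,5}  => 0  0->0 ok
  [2] y  {0,1,3,4,5}  => 0  0->0 ok
  [3] y  {0,1,3,4,5}  => 5  0->5 ok
  [4] y  {0,1,3,4,5}  => 4  5->4 ok
  [5] y  {0,1,3,4,5}  => 0  4->0 ok
  [6] y  {0,1,3,4,5}  => 5  0->5 ok
  [7] x  {2}  => 2  5->2 ok
  [8] y  {0,1,3,4,5}  => 5  2->5 ok
  [9] y  {0,1,3,4,5}  => 5  5->5 ok
  [10] x  {2}  => 2  5->2 ok
  [11] y  {0,1,3,4,5}  => 5  2->5 ok
  [12] y  {0,1,3,4,5}  => 5  5->5 ok
  [13] y  {0,1,3,4,5}  => 5  5->5 ok
  [14] y  {0,1,3,4,5}  => 3  5->3 ok
  [15] y  {0,1,3,4,5}  => 0  3->0 ok
  [16] y  {0,1,3,4,5}  => 0  0->0 ok
  [17] y  {0,1,3,4,5}  => 5  0->5 ok
  [18] y  {0,1,3,4,5}  => 4  5->4 ok
  [19] y  {0,1,3,4,5}  => 5  4->5 ok
  [20] y  {0,1,3,4,5}  => 5  5->5 ok

0,0,0,5,4,0,5,2,5,5,2,5,5,5,3,0,0,5,4,5,5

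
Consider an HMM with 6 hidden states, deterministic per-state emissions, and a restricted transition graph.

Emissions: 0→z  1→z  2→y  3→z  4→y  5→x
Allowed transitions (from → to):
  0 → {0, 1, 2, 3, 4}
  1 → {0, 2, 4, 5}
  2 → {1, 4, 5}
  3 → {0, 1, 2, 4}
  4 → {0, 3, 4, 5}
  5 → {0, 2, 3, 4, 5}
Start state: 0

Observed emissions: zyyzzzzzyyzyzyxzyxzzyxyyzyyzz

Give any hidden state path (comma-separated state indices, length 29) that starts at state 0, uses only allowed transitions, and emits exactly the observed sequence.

0,4,4,0,3,1,0,3,4,4,3,4,0,2,5,0,2,5,0,1,2,5,4,4,3,4,4,0,1

  t0 'z' -> {0,1,3}, take 0 (start)
  t1 'y' -> {2,4}, take 4 (0->4 ok)
  t2 'y' -> {2,4}, take 4 (4->4 ok)
  t3 'z' -> {0,1,3}, take 0 (4->0 ok)
  t4 'z' -> {0,1,3}, take 3 (0->3 ok)
  t5 'z' -> {0,1,3}, take 1 (3->1 ok)
  t6 'z' -> {0,1,3}, take 0 (1->0 ok)
  t7 'z' -> {0,1,3}, take 3 (0->3 ok)
  t8 'y' -> {2,4}, take 4 (3->4 ok)
  t9 'y' -> {2,4}, take 4 (4->4 ok)
  t10 'z' -> {0,1,3}, take 3 (4->3 ok)
  t11 'y' -> {2,4}, take 4 (3->4 ok)
  t12 'z' -> {0,1,3}, take 0 (4->0 ok)
  t13 'y' -> {2,4}, take 2 (0->2 ok)
  t14 'x' -> {5}, take 5 (2->5 ok)
  t15 'z' -> {0,1,3}, take 0 (5->0 ok)
  t16 'y' -> {2,4}, take 2 (0->2 ok)
  t17 'x' -> {5}, take 5 (2->5 ok)
  t18 'z' -> {0,1,3}, take 0 (5->0 ok)
  t19 'z' -> {0,1,3}, take 1 (0->1 ok)
  t20 'y' -> {2,4}, take 2 (1->2 ok)
  t21 'x' -> {5}, take 5 (2->5 ok)
  t22 'y' -> {2,4}, take 4 (5->4 ok)
  t23 'y' -> {2,4}, take 4 (4->4 ok)
  t24 'z' -> {0,1,3}, take 3 (4->3 ok)
  t25 'y' -> {2,4}, take 4 (3->4 ok)
  t26 'y' -> {2,4}, take 4 (4->4 ok)
  t27 'z' -> {0,1,3}, take 0 (4->0 ok)
  t28 'z' -> {0,1,3}, take 1 (0->1 ok)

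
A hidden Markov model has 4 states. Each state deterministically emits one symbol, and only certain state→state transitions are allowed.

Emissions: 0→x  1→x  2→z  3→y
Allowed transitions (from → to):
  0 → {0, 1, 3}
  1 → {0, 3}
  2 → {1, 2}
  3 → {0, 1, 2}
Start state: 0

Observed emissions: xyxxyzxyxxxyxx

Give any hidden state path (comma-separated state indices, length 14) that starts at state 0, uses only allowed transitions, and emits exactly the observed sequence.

0,3,0,0,3,2,1,3,0,1,0,3,1,0

  [0] x  {0,1}  => 0  start
  [1] y  {3}  => 3  0->3 ok
  [2] x  {0,1}  => 0  3->0 ok
  [3] x  {0,1}  => 0  0->0 ok
  [4] y  {3}  => 3  0->3 ok
  [5] z  {2}  => 2  3->2 ok
  [6] x  {0,1}  => 1  2->1 ok
  [7] y  {3}  => 3  1->3 ok
  [8] x  {0,1}  => 0  3->0 ok
  [9] x  {0,1}  => 1  0->1 ok
  [10] x  {0,1}  => 0  1->0 ok
  [11] y  {3}  => 3  0->3 ok
  [12] x  {0,1}  => 1  3->1 ok
  [13] x  {0,1}  => 0  1->0 ok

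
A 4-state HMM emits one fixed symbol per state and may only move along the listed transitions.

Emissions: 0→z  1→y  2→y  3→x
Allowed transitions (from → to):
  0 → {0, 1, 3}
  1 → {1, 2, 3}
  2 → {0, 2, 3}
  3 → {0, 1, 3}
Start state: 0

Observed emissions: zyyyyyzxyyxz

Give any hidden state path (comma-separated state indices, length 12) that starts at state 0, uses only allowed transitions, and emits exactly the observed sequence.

0,1,1,1,2,2,0,3,1,1,3,0

  [0] z  {0}  => 0  start
  [1] y  {1,2}  => 1  0->1 ok
  [2] y  {1,2}  => 1  1->1 ok
  [3] y  {1,2}  => 1  1->1 ok
  [4] y  {1,2}  => 2  1->2 ok
  [5] y  {1,2}  => 2  2->2 ok
  [6] z  {0}  => 0  2->0 ok
  [7] x  {3}  => 3  0->3 ok
  [8] y  {1,2}  => 1  3->1 ok
  [9] y  {1,2}  => 1  1->1 ok
  [10] x  {3}  => 3  1->3 ok
  [11] z  {0}  => 0  3->0 ok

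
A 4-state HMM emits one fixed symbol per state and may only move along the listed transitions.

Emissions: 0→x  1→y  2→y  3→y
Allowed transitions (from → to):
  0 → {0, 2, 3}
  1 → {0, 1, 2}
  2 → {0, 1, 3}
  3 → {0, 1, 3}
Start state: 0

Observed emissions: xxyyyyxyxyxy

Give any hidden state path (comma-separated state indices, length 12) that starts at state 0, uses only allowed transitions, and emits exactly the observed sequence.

0,0,2,3,1,2,0,3,0,2,0,2

  t0 'x' -> {0}, take 0 (start)
  t1 'x' -> {0}, take 0 (0->0 ok)
  t2 'y' -> {1,2,3}, take 2 (0->2 ok)
  t3 'y' -> {1,2,3}, take 3 (2->3 ok)
  t4 'y' -> {1,2,3}, take 1 (3->1 ok)
  t5 'y' -> {1,2,3}, take 2 (1->2 ok)
  t6 'x' -> {0}, take 0 (2->0 ok)
  t7 'y' -> {1,2,3}, take 3 (0->3 ok)
  t8 'x' -> {0}, take 0 (3->0 ok)
  t9 'y' -> {1,2,3}, take 2 (0->2 ok)
  t10 'x' -> {0}, take 0 (2->0 ok)
  t11 'y' -> {1,2,3}, take 2 (0->2 ok)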